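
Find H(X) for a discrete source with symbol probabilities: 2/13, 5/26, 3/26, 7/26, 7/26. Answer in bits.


H = -sum(p_i * log2(p_i)). Terms: -(2/13)*log2(2/13) = 0.415452; -(5/26)*log2(5/26) = 0.457406; -(3/26)*log2(3/26) = 0.359478; -(7/26)*log2(7/26) = 0.509677; -(7/26)*log2(7/26) = 0.509677. H = 0.415452 + 0.457406 + 0.359478 + 0.509677 + 0.509677 = 2.2517

2.2517 bits


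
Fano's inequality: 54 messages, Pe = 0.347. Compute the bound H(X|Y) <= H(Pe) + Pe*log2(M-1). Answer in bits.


H(Pe) = -Pe*log2(Pe) - (1-Pe)*log2(1-Pe) = -0.347*log2(0.347) - 0.653*log2(0.653) = 0.529866 + 0.401494 = 0.9314. Pe*log2(M-1) = 0.347*log2(53) = 1.987588. Bound = H(Pe) + Pe*log2(M-1) = 0.529866 + 0.401494 + 1.987588 = 2.9189

2.9189 bits


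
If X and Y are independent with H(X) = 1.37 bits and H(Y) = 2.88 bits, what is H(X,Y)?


For independent variables, H(X,Y) = H(X) + H(Y) = 1.37 + 2.88 = 4.25

4.25 bits


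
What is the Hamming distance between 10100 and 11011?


Count differing positions: . ^ ^ ^ ^ = 4 differences

4


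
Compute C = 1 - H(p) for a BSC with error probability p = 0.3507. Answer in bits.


H(p) = -p*log2(p) - (1-p)*log2(1-p) = -0.3507*log2(0.3507) - 0.6493*log2(0.6493) = 0.530150 + 0.404542 = 0.9347. C = 1 - H(p) = 1 - 0.9347 = 0.0653

0.0653 bits


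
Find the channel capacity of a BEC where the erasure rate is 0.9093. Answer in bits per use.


C = 1 - epsilon = 1 - 0.9093 = 0.0907

0.0907 bits


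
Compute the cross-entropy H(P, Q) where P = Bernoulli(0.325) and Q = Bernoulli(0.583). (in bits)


H(P,Q) = -p*log2(q) - (1-p)*log2(1-q). -0.325*log2(0.583) = 0.252990; -0.675*log2(0.417) = 0.851769. H(P,Q) = 0.252990 + 0.851769 = 1.1048

1.1048 bits


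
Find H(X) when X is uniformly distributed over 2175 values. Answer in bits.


H = log2(n) = log2(2175) = 11.0868

11.0868 bits


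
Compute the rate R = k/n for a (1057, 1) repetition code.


Rate = k/n = 1/1057

1/1057


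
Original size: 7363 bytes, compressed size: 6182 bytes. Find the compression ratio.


Ratio = original / compressed = 7363 / 6182 = 1.191

1.191


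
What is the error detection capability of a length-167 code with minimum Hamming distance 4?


Detection capability = d_min - 1 = 4 - 1 = 3

3 errors


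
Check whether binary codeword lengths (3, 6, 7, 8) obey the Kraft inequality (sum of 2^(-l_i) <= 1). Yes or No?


Kraft sum = sum(2^(-l_i)) = 0.1523, need <= 1. Result: satisfied (a binary prefix-free code with these lengths exists)

Yes


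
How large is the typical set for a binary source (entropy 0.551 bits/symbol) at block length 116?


log2|A_typical| = nH = 116 * 0.551 = 63.916, so |A_typical| ~ 2^63.916 = 1.740e+19

1.740e+19


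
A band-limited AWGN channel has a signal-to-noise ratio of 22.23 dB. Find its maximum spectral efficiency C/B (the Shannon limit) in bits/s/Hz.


SNR_linear = 10^(22.23/10) = 167.1091; C/B = log2(1 + SNR_linear) = log2(1 + 167.1091) = 7.3933

7.3933 bits/s/Hz


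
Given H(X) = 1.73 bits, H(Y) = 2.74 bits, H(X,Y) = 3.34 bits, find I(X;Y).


I(X;Y) = H(X) + H(Y) - H(X,Y) = 1.73 + 2.74 - 3.34 = 1.13

1.13 bits


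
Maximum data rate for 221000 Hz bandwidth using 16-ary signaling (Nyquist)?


Rate = 2 * B * log2(M) = 2 * 221000 * 4.0 = 1768000.0

1768000.0 bps


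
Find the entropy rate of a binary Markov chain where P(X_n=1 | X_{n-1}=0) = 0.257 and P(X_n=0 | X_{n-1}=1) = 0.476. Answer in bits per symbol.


Stationary distribution: pi_0 = p10/(p01+p10) = 0.6494, pi_1 = 0.3506. Entropy rate H' = pi_0*H(p01) + pi_1*H(p10) = 0.6494*0.8222 + 0.3506*0.9983 = 0.8839

0.8839 bits/symbol


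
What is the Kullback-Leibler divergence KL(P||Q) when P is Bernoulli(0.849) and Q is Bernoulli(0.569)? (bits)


KL = p*log2(p/q) + (1-p)*log2((1-p)/(1-q)) = 0.849*log2(0.849/0.569) + 0.151*log2(0.151/0.431) = 0.2617

0.2617 bits


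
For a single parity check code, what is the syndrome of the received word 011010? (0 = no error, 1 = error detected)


Syndrome = XOR of all bits = 0 XOR 1 XOR 1 XOR 0 XOR 1 XOR 0 = 1

1


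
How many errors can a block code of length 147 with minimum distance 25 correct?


Correction capability = floor((d-1)/2) = floor((25-1)/2) = 12

12 errors


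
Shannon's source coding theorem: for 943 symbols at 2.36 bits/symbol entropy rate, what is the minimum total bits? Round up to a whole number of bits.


Minimum bits >= n * H = 943 * 2.36 = 2225.48, rounded up to a whole number of bits = 2226

2226 bits


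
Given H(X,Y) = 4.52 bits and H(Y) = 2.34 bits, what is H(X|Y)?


H(X|Y) = H(X,Y) - H(Y) = 4.52 - 2.34 = 2.18

2.18 bits


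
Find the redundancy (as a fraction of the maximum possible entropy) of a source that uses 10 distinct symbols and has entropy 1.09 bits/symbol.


H_max = log2(K) = log2(10) = 3.3219 bits/symbol. Redundancy = 1 - H/H_max = 1 - 1.09/3.3219 = 1 - 0.3281 = 0.6719

0.6719


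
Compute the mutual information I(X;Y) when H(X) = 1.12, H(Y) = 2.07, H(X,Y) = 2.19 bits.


I(X;Y) = H(X) + H(Y) - H(X,Y) = 1.12 + 2.07 - 2.19 = 1.0

1.0 bits


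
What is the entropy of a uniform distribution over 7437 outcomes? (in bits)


H = log2(n) = log2(7437) = 12.8605

12.8605 bits


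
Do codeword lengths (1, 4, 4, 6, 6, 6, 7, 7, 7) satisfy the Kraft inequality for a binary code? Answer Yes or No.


Kraft sum = sum(2^(-l_i)) = 0.6953, need <= 1. Result: satisfied (a binary prefix-free code with these lengths exists)

Yes


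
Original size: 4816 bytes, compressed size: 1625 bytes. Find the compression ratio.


Ratio = original / compressed = 4816 / 1625 = 2.9637

2.9637


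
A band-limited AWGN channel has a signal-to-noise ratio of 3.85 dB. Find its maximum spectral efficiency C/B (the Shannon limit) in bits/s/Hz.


SNR_linear = 10^(3.85/10) = 2.4266; C/B = log2(1 + SNR_linear) = log2(1 + 2.4266) = 1.7768

1.7768 bits/s/Hz


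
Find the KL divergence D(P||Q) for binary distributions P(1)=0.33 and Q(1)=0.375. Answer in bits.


KL = p*log2(p/q) + (1-p)*log2((1-p)/(1-q)) = 0.33*log2(0.33/0.375) + 0.67*log2(0.67/0.625) = 0.0063

0.0063 bits


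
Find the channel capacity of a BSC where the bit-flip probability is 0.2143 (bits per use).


H(p) = -p*log2(p) - (1-p)*log2(1-p) = -0.2143*log2(0.2143) - 0.7857*log2(0.7857) = 0.476238 + 0.273384 = 0.7496. C = 1 - H(p) = 1 - 0.7496 = 0.2504

0.2504 bits


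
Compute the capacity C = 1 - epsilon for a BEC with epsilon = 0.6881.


C = 1 - epsilon = 1 - 0.6881 = 0.3119

0.3119 bits


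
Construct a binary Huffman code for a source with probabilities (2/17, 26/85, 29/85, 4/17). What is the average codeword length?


Huffman construction (repeatedly merge the two least-probable nodes; each merge adds 1 bit to every symbol beneath it): 2/17 + 4/17 = 6/17; 26/85 + 29/85 = 11/17; 6/17 + 11/17 = 1. Resulting codeword lengths (in the order the probabilities were given): (2, 2, 2, 2). L_avg = sum(p_i * l_i) = 2/17*2 + 26/85*2 + 29/85*2 + 4/17*2 = 2

2.0 bits


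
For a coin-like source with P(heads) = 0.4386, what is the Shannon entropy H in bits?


H = -p*log2(p) - (1-p)*log2(1-p). -0.4386*log2(0.4386) = 0.521505; -0.5614*log2(0.5614) = 0.467590. H = 0.521505 + 0.467590 = 0.9891

0.9891 bits


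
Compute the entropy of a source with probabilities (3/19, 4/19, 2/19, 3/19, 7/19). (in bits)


H = -sum(p_i * log2(p_i)). Terms: -(3/19)*log2(3/19) = 0.420468; -(4/19)*log2(4/19) = 0.473248; -(2/19)*log2(2/19) = 0.341887; -(3/19)*log2(3/19) = 0.420468; -(7/19)*log2(7/19) = 0.530737. H = 0.420468 + 0.473248 + 0.341887 + 0.420468 + 0.530737 = 2.1868

2.1868 bits


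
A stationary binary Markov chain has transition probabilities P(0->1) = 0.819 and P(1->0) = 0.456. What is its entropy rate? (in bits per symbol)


Stationary distribution: pi_0 = p10/(p01+p10) = 0.3576, pi_1 = 0.6424. Entropy rate H' = pi_0*H(p01) + pi_1*H(p10) = 0.3576*0.6823 + 0.6424*0.9944 = 0.8828

0.8828 bits/symbol


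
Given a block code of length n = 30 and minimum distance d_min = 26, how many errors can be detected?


Detection capability = d_min - 1 = 26 - 1 = 25

25 errors


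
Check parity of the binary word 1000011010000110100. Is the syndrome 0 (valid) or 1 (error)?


Syndrome = XOR of all bits = 1 XOR 0 XOR 0 XOR 0 XOR 0 XOR 1 XOR 1 XOR 0 XOR 1 XOR 0 XOR 0 XOR 0 XOR 0 XOR 1 XOR 1 XOR 0 XOR 1 XOR 0 XOR 0 = 1

1


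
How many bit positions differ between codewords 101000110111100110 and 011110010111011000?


Count differing positions: ^ ^ . ^ ^ . ^ . . . . . ^ ^ ^ ^ ^ . = 10 differences

10


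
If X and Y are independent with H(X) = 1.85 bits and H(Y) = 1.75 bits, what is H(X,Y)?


For independent variables, H(X,Y) = H(X) + H(Y) = 1.85 + 1.75 = 3.6

3.6 bits


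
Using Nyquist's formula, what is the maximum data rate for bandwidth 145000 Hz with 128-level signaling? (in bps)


Rate = 2 * B * log2(M) = 2 * 145000 * 7.0 = 2030000.0

2030000.0 bps


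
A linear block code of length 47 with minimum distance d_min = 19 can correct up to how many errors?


Correction capability = floor((d-1)/2) = floor((19-1)/2) = 9

9 errors


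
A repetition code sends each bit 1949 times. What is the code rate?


Rate = k/n = 1/1949

1/1949


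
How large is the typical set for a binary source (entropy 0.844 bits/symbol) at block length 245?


log2|A_typical| = nH = 245 * 0.844 = 206.78, so |A_typical| ~ 2^206.78 = 1.766e+62

1.766e+62


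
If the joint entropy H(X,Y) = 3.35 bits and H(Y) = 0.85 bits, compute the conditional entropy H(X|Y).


H(X|Y) = H(X,Y) - H(Y) = 3.35 - 0.85 = 2.5

2.5 bits


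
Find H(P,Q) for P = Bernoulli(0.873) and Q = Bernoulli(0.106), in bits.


H(P,Q) = -p*log2(q) - (1-p)*log2(1-q). -0.873*log2(0.106) = 2.826655; -0.127*log2(0.894) = 0.020530. H(P,Q) = 2.826655 + 0.020530 = 2.8472

2.8472 bits


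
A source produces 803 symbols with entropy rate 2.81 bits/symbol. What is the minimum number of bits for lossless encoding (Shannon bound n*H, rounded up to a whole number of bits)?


Minimum bits >= n * H = 803 * 2.81 = 2256.43, rounded up to a whole number of bits = 2257

2257 bits


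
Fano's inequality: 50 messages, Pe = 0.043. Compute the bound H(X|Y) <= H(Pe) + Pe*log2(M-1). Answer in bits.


H(Pe) = -Pe*log2(Pe) - (1-Pe)*log2(1-Pe) = -0.043*log2(0.043) - 0.957*log2(0.957) = 0.195199 + 0.060683 = 0.2559. Pe*log2(M-1) = 0.043*log2(49) = 0.241433. Bound = H(Pe) + Pe*log2(M-1) = 0.195199 + 0.060683 + 0.241433 = 0.4973

0.4973 bits


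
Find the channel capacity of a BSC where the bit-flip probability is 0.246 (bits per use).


H(p) = -p*log2(p) - (1-p)*log2(1-p) = -0.246*log2(0.246) - 0.754*log2(0.754) = 0.497724 + 0.307152 = 0.8049. C = 1 - H(p) = 1 - 0.8049 = 0.1951

0.1951 bits


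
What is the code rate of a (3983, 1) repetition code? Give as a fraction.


Rate = k/n = 1/3983

1/3983


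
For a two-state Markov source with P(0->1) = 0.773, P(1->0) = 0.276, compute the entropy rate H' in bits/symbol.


Stationary distribution: pi_0 = p10/(p01+p10) = 0.2631, pi_1 = 0.7369. Entropy rate H' = pi_0*H(p01) + pi_1*H(p10) = 0.2631*0.7727 + 0.7369*0.8499 = 0.8296

0.8296 bits/symbol


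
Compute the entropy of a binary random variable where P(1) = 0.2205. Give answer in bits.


H = -p*log2(p) - (1-p)*log2(1-p). -0.2205*log2(0.2205) = 0.480943; -0.7795*log2(0.7795) = 0.280136. H = 0.480943 + 0.280136 = 0.7611

0.7611 bits


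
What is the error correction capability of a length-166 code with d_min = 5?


Correction capability = floor((d-1)/2) = floor((5-1)/2) = 2

2 errors


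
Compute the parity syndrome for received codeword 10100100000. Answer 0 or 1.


Syndrome = XOR of all bits = 1 XOR 0 XOR 1 XOR 0 XOR 0 XOR 1 XOR 0 XOR 0 XOR 0 XOR 0 XOR 0 = 1

1


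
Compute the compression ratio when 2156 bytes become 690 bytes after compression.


Ratio = original / compressed = 2156 / 690 = 3.1246

3.1246


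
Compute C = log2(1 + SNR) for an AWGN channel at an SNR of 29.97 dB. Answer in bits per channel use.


SNR_linear = 10^(29.97/10) = 993.116; C = log2(1 + SNR_linear) = log2(1 + 993.116) = 9.9573

9.9573 bits/channel use


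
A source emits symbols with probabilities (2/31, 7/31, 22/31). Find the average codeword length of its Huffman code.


Huffman construction (repeatedly merge the two least-probable nodes; each merge adds 1 bit to every symbol beneath it): 2/31 + 7/31 = 9/31; 9/31 + 22/31 = 1. Resulting codeword lengths (in the order the probabilities were given): (2, 2, 1). L_avg = sum(p_i * l_i) = 2/31*2 + 7/31*2 + 22/31*1 = 40/31 = 1.2903

1.2903 bits


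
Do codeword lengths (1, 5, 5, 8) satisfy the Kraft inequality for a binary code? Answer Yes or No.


Kraft sum = sum(2^(-l_i)) = 0.5664, need <= 1. Result: satisfied (a binary prefix-free code with these lengths exists)

Yes


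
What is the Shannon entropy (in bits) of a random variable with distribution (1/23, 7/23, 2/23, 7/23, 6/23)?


H = -sum(p_i * log2(p_i)). Terms: -(1/23)*log2(1/23) = 0.196677; -(7/23)*log2(7/23) = 0.522324; -(2/23)*log2(2/23) = 0.306397; -(7/23)*log2(7/23) = 0.522324; -(6/23)*log2(6/23) = 0.505722. H = 0.196677 + 0.522324 + 0.306397 + 0.522324 + 0.505722 = 2.0534

2.0534 bits


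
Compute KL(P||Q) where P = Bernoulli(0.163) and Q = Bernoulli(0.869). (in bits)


KL = p*log2(p/q) + (1-p)*log2((1-p)/(1-q)) = 0.163*log2(0.163/0.869) + 0.837*log2(0.837/0.131) = 1.846

1.846 bits


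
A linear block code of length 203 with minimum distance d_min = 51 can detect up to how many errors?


Detection capability = d_min - 1 = 51 - 1 = 50

50 errors


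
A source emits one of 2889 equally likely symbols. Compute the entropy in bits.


H = log2(n) = log2(2889) = 11.4964

11.4964 bits


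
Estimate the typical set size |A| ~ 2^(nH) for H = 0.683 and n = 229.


log2|A_typical| = nH = 229 * 0.683 = 156.407, so |A_typical| ~ 2^156.407 = 1.211e+47

1.211e+47


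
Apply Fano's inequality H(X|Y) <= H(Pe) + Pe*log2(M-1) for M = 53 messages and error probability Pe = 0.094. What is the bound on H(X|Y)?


H(Pe) = -Pe*log2(Pe) - (1-Pe)*log2(1-Pe) = -0.094*log2(0.094) - 0.906*log2(0.906) = 0.320652 + 0.129030 = 0.4497. Pe*log2(M-1) = 0.094*log2(52) = 0.535841. Bound = H(Pe) + Pe*log2(M-1) = 0.320652 + 0.129030 + 0.535841 = 0.9855

0.9855 bits


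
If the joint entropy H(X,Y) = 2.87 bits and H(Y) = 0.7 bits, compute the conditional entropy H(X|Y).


H(X|Y) = H(X,Y) - H(Y) = 2.87 - 0.7 = 2.17

2.17 bits


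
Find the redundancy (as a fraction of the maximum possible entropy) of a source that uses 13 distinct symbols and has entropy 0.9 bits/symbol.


H_max = log2(K) = log2(13) = 3.7004 bits/symbol. Redundancy = 1 - H/H_max = 1 - 0.9/3.7004 = 1 - 0.2432 = 0.7568

0.7568


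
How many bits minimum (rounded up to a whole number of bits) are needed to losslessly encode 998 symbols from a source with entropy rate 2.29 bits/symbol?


Minimum bits >= n * H = 998 * 2.29 = 2285.42, rounded up to a whole number of bits = 2286

2286 bits


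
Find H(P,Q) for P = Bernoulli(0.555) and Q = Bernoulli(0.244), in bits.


H(P,Q) = -p*log2(q) - (1-p)*log2(1-q). -0.555*log2(0.244) = 1.129451; -0.445*log2(0.756) = 0.179576. H(P,Q) = 1.129451 + 0.179576 = 1.309

1.309 bits


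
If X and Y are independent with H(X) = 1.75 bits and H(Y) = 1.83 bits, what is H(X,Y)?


For independent variables, H(X,Y) = H(X) + H(Y) = 1.75 + 1.83 = 3.58

3.58 bits


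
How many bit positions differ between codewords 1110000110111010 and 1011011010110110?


Count differing positions: . ^ . ^ . ^ ^ ^ . . . . ^ ^ . . = 7 differences

7


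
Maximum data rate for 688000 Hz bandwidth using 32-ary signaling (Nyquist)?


Rate = 2 * B * log2(M) = 2 * 688000 * 5.0 = 6880000.0

6880000.0 bps


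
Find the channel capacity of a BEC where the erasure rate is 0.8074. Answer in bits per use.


C = 1 - epsilon = 1 - 0.8074 = 0.1926

0.1926 bits


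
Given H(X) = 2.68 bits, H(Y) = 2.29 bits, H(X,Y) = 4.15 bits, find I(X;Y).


I(X;Y) = H(X) + H(Y) - H(X,Y) = 2.68 + 2.29 - 4.15 = 0.82

0.82 bits


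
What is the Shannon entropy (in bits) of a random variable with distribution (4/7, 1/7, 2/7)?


H = -sum(p_i * log2(p_i)). Terms: -(4/7)*log2(4/7) = 0.461346; -(1/7)*log2(1/7) = 0.401051; -(2/7)*log2(2/7) = 0.516387. H = 0.461346 + 0.401051 + 0.516387 = 1.3788

1.3788 bits


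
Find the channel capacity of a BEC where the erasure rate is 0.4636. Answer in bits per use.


C = 1 - epsilon = 1 - 0.4636 = 0.5364

0.5364 bits


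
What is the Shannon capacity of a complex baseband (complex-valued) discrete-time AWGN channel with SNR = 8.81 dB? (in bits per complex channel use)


SNR_linear = 10^(8.81/10) = 7.6033; C = log2(1 + SNR_linear) = log2(1 + 7.6033) = 3.1049

3.1049 bits/channel use


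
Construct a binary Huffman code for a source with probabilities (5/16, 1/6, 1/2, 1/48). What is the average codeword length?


Huffman construction (repeatedly merge the two least-probable nodes; each merge adds 1 bit to every symbol beneath it): 1/48 + 1/6 = 3/16; 3/16 + 5/16 = 1/2; 1/2 + 1/2 = 1. Resulting codeword lengths (in the order the probabilities were given): (2, 3, 1, 3). L_avg = sum(p_i * l_i) = 5/16*2 + 1/6*3 + 1/2*1 + 1/48*3 = 27/16 = 1.6875

1.6875 bits


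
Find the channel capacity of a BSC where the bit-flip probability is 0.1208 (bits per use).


H(p) = -p*log2(p) - (1-p)*log2(1-p) = -0.1208*log2(0.1208) - 0.8792*log2(0.8792) = 0.368356 + 0.163300 = 0.5317. C = 1 - H(p) = 1 - 0.5317 = 0.4683

0.4683 bits


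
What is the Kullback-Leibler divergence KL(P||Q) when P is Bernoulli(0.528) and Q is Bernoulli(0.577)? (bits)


KL = p*log2(p/q) + (1-p)*log2((1-p)/(1-q)) = 0.528*log2(0.528/0.577) + 0.472*log2(0.472/0.423) = 0.007

0.007 bits


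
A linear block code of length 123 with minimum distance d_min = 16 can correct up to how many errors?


Correction capability = floor((d-1)/2) = floor((16-1)/2) = 7

7 errors


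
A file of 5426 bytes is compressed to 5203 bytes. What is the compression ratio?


Ratio = original / compressed = 5426 / 5203 = 1.0429

1.0429


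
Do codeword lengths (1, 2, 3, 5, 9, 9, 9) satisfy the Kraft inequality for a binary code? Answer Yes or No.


Kraft sum = sum(2^(-l_i)) = 0.9121, need <= 1. Result: satisfied (a binary prefix-free code with these lengths exists)

Yes


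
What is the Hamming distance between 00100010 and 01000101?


Count differing positions: . ^ ^ . . ^ ^ ^ = 5 differences

5


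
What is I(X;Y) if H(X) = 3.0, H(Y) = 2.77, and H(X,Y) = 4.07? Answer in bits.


I(X;Y) = H(X) + H(Y) - H(X,Y) = 3.0 + 2.77 - 4.07 = 1.7

1.7 bits


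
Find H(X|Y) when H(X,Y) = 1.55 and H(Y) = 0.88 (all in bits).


H(X|Y) = H(X,Y) - H(Y) = 1.55 - 0.88 = 0.67

0.67 bits


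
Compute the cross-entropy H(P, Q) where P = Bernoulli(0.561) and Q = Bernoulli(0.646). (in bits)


H(P,Q) = -p*log2(q) - (1-p)*log2(1-q). -0.561*log2(0.646) = 0.353651; -0.439*log2(0.354) = 0.657700. H(P,Q) = 0.353651 + 0.657700 = 1.0114

1.0114 bits


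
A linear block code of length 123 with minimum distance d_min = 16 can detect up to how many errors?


Detection capability = d_min - 1 = 16 - 1 = 15

15 errors


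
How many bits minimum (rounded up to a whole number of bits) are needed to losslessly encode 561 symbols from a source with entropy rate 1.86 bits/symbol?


Minimum bits >= n * H = 561 * 1.86 = 1043.46, rounded up to a whole number of bits = 1044

1044 bits


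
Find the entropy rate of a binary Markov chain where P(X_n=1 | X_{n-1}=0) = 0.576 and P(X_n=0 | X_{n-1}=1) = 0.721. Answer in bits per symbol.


Stationary distribution: pi_0 = p10/(p01+p10) = 0.5559, pi_1 = 0.4441. Entropy rate H' = pi_0*H(p01) + pi_1*H(p10) = 0.5559*0.9833 + 0.4441*0.8541 = 0.9259

0.9259 bits/symbol


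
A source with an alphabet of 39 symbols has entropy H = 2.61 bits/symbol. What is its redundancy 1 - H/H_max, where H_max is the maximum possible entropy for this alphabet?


H_max = log2(K) = log2(39) = 5.2854 bits/symbol. Redundancy = 1 - H/H_max = 1 - 2.61/5.2854 = 1 - 0.4938 = 0.5062

0.5062


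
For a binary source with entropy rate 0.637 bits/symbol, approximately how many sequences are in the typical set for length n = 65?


log2|A_typical| = nH = 65 * 0.637 = 41.405, so |A_typical| ~ 2^41.405 = 2.912e+12

2.912e+12


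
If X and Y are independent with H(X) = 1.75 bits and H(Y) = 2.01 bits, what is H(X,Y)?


For independent variables, H(X,Y) = H(X) + H(Y) = 1.75 + 2.01 = 3.76

3.76 bits


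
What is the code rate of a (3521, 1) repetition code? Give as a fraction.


Rate = k/n = 1/3521

1/3521


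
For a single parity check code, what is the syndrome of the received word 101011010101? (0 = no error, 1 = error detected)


Syndrome = XOR of all bits = 1 XOR 0 XOR 1 XOR 0 XOR 1 XOR 1 XOR 0 XOR 1 XOR 0 XOR 1 XOR 0 XOR 1 = 1

1


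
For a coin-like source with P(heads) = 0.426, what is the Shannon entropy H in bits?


H = -p*log2(p) - (1-p)*log2(1-p). -0.426*log2(0.426) = 0.524438; -0.574*log2(0.574) = 0.459704. H = 0.524438 + 0.459704 = 0.9841

0.9841 bits


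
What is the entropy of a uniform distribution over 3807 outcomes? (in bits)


H = log2(n) = log2(3807) = 11.8944

11.8944 bits


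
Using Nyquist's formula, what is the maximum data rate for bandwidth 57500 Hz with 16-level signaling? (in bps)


Rate = 2 * B * log2(M) = 2 * 57500 * 4.0 = 460000.0

460000.0 bps


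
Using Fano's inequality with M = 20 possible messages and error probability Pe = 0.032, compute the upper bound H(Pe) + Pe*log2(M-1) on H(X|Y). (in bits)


H(Pe) = -Pe*log2(Pe) - (1-Pe)*log2(1-Pe) = -0.032*log2(0.032) - 0.968*log2(0.968) = 0.158905 + 0.045420 = 0.2043. Pe*log2(M-1) = 0.032*log2(19) = 0.135934. Bound = H(Pe) + Pe*log2(M-1) = 0.158905 + 0.045420 + 0.135934 = 0.3403

0.3403 bits


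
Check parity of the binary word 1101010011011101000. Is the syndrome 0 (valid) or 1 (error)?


Syndrome = XOR of all bits = 1 XOR 1 XOR 0 XOR 1 XOR 0 XOR 1 XOR 0 XOR 0 XOR 1 XOR 1 XOR 0 XOR 1 XOR 1 XOR 1 XOR 0 XOR 1 XOR 0 XOR 0 XOR 0 = 0

0


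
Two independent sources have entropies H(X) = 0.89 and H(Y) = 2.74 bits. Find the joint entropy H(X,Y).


For independent variables, H(X,Y) = H(X) + H(Y) = 0.89 + 2.74 = 3.63

3.63 bits


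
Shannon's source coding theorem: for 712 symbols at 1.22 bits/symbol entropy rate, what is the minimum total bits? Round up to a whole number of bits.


Minimum bits >= n * H = 712 * 1.22 = 868.64, rounded up to a whole number of bits = 869

869 bits


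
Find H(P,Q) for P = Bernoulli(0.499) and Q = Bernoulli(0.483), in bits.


H(P,Q) = -p*log2(q) - (1-p)*log2(1-q). -0.499*log2(0.483) = 0.523903; -0.501*log2(0.517) = 0.476834. H(P,Q) = 0.523903 + 0.476834 = 1.0007

1.0007 bits


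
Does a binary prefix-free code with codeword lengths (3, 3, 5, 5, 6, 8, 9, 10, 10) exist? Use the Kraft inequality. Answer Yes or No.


Kraft sum = sum(2^(-l_i)) = 0.3359, need <= 1. Result: satisfied (a binary prefix-free code with these lengths exists)

Yes


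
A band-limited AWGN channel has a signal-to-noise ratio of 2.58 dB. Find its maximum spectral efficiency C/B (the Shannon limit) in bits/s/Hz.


SNR_linear = 10^(2.58/10) = 1.8113; C/B = log2(1 + SNR_linear) = log2(1 + 1.8113) = 1.4913

1.4913 bits/s/Hz


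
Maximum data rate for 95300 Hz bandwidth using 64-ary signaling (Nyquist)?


Rate = 2 * B * log2(M) = 2 * 95300 * 6.0 = 1143600.0

1143600.0 bps


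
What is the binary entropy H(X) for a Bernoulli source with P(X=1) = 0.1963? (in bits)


H = -p*log2(p) - (1-p)*log2(1-p). -0.1963*log2(0.1963) = 0.461083; -0.8037*log2(0.8037) = 0.253383. H = 0.461083 + 0.253383 = 0.7145

0.7145 bits


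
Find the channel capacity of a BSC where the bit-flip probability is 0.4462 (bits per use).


H(p) = -p*log2(p) - (1-p)*log2(1-p) = -0.4462*log2(0.4462) - 0.5538*log2(0.5538) = 0.519483 + 0.472149 = 0.9916. C = 1 - H(p) = 1 - 0.9916 = 0.0084

0.0084 bits


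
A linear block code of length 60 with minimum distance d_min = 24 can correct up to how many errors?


Correction capability = floor((d-1)/2) = floor((24-1)/2) = 11

11 errors


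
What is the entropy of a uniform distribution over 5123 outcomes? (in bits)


H = log2(n) = log2(5123) = 12.3228

12.3228 bits


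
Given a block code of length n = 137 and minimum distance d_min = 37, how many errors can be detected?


Detection capability = d_min - 1 = 37 - 1 = 36

36 errors


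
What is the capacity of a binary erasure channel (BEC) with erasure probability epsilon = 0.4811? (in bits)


C = 1 - epsilon = 1 - 0.4811 = 0.5189

0.5189 bits


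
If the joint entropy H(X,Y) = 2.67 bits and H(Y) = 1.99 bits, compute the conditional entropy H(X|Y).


H(X|Y) = H(X,Y) - H(Y) = 2.67 - 1.99 = 0.68

0.68 bits


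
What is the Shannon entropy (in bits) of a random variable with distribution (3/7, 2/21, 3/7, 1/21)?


H = -sum(p_i * log2(p_i)). Terms: -(3/7)*log2(3/7) = 0.523882; -(2/21)*log2(2/21) = 0.323078; -(3/7)*log2(3/7) = 0.523882; -(1/21)*log2(1/21) = 0.209158. H = 0.523882 + 0.323078 + 0.523882 + 0.209158 = 1.58

1.58 bits


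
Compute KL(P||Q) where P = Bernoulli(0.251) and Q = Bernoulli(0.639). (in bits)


KL = p*log2(p/q) + (1-p)*log2((1-p)/(1-q)) = 0.251*log2(0.251/0.639) + 0.749*log2(0.749/0.361) = 0.4503

0.4503 bits


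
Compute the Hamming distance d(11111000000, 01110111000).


Count differing positions: ^ . . . ^ ^ ^ ^ . . . = 5 differences

5


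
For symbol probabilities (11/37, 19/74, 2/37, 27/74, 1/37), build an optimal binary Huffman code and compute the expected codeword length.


Huffman construction (repeatedly merge the two least-probable nodes; each merge adds 1 bit to every symbol beneath it): 1/37 + 2/37 = 3/37; 3/37 + 19/74 = 25/74; 11/37 + 25/74 = 47/74; 27/74 + 47/74 = 1. Resulting codeword lengths (in the order the probabilities were given): (2, 3, 4, 1, 4). L_avg = sum(p_i * l_i) = 11/37*2 + 19/74*3 + 2/37*4 + 27/74*1 + 1/37*4 = 76/37 = 2.0541

2.0541 bits


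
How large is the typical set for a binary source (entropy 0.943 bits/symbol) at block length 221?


log2|A_typical| = nH = 221 * 0.943 = 208.403, so |A_typical| ~ 2^208.403 = 5.439e+62

5.439e+62


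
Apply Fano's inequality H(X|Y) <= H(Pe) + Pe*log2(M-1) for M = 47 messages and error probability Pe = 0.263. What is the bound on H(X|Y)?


H(Pe) = -Pe*log2(Pe) - (1-Pe)*log2(1-Pe) = -0.263*log2(0.263) - 0.737*log2(0.737) = 0.506766 + 0.324474 = 0.8312. Pe*log2(M-1) = 0.263*log2(46) = 1.452697. Bound = H(Pe) + Pe*log2(M-1) = 0.506766 + 0.324474 + 1.452697 = 2.2839

2.2839 bits


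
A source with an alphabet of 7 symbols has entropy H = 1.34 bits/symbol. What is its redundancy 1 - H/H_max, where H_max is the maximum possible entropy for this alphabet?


H_max = log2(K) = log2(7) = 2.8074 bits/symbol. Redundancy = 1 - H/H_max = 1 - 1.34/2.8074 = 1 - 0.4773 = 0.5227

0.5227


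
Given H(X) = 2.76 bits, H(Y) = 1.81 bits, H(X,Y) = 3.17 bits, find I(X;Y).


I(X;Y) = H(X) + H(Y) - H(X,Y) = 2.76 + 1.81 - 3.17 = 1.4

1.4 bits


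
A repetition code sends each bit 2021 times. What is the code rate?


Rate = k/n = 1/2021

1/2021


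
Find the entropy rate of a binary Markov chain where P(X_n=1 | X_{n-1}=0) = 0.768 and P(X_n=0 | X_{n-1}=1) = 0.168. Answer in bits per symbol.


Stationary distribution: pi_0 = p10/(p01+p10) = 0.1795, pi_1 = 0.8205. Entropy rate H' = pi_0*H(p01) + pi_1*H(p10) = 0.1795*0.7815 + 0.8205*0.6531 = 0.6762

0.6762 bits/symbol


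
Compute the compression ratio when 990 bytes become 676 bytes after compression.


Ratio = original / compressed = 990 / 676 = 1.4645

1.4645


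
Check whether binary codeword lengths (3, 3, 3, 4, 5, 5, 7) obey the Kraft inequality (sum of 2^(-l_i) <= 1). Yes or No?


Kraft sum = sum(2^(-l_i)) = 0.5078, need <= 1. Result: satisfied (a binary prefix-free code with these lengths exists)

Yes


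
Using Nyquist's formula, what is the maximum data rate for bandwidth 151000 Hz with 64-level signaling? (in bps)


Rate = 2 * B * log2(M) = 2 * 151000 * 6.0 = 1812000.0

1812000.0 bps


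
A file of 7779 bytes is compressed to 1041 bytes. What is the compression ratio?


Ratio = original / compressed = 7779 / 1041 = 7.4726

7.4726


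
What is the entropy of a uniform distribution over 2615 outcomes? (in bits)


H = log2(n) = log2(2615) = 11.3526

11.3526 bits


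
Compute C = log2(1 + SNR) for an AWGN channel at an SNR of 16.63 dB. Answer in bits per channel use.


SNR_linear = 10^(16.63/10) = 46.0257; C = log2(1 + SNR_linear) = log2(1 + 46.0257) = 5.5554

5.5554 bits/channel use


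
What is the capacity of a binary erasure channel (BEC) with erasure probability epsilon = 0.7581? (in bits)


C = 1 - epsilon = 1 - 0.7581 = 0.2419

0.2419 bits


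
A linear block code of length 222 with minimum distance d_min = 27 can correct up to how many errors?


Correction capability = floor((d-1)/2) = floor((27-1)/2) = 13

13 errors


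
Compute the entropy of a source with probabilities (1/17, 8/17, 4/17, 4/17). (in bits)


H = -sum(p_i * log2(p_i)). Terms: -(1/17)*log2(1/17) = 0.240439; -(8/17)*log2(8/17) = 0.511747; -(4/17)*log2(4/17) = 0.491168; -(4/17)*log2(4/17) = 0.491168. H = 0.240439 + 0.511747 + 0.491168 + 0.491168 = 1.7345

1.7345 bits


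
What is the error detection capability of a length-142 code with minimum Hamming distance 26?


Detection capability = d_min - 1 = 26 - 1 = 25

25 errors


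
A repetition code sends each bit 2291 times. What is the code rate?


Rate = k/n = 1/2291

1/2291


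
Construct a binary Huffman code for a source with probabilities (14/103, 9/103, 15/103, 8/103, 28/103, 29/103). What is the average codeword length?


Huffman construction (repeatedly merge the two least-probable nodes; each merge adds 1 bit to every symbol beneath it): 8/103 + 9/103 = 17/103; 14/103 + 15/103 = 29/103; 17/103 + 28/103 = 45/103; 29/103 + 29/103 = 58/103; 45/103 + 58/103 = 1. Resulting codeword lengths (in the order the probabilities were given): (3, 3, 3, 3, 2, 2). L_avg = sum(p_i * l_i) = 14/103*3 + 9/103*3 + 15/103*3 + 8/103*3 + 28/103*2 + 29/103*2 = 252/103 = 2.4466

2.4466 bits


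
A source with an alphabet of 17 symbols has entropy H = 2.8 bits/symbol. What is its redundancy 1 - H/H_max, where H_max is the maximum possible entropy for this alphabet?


H_max = log2(K) = log2(17) = 4.0875 bits/symbol. Redundancy = 1 - H/H_max = 1 - 2.8/4.0875 = 1 - 0.685 = 0.315

0.315


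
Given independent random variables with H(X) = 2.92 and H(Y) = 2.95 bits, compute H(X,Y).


For independent variables, H(X,Y) = H(X) + H(Y) = 2.92 + 2.95 = 5.87

5.87 bits


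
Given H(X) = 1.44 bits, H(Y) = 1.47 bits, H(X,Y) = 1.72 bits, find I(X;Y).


I(X;Y) = H(X) + H(Y) - H(X,Y) = 1.44 + 1.47 - 1.72 = 1.19

1.19 bits


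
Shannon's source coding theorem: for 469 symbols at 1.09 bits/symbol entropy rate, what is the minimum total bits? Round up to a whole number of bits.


Minimum bits >= n * H = 469 * 1.09 = 511.21, rounded up to a whole number of bits = 512

512 bits


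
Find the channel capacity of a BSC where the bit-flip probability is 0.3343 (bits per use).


H(p) = -p*log2(p) - (1-p)*log2(1-p) = -0.3343*log2(0.3343) - 0.6657*log2(0.6657) = 0.528456 + 0.390803 = 0.9193. C = 1 - H(p) = 1 - 0.9193 = 0.0807

0.0807 bits


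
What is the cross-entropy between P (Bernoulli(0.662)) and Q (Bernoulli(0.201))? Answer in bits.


H(P,Q) = -p*log2(q) - (1-p)*log2(1-q). -0.662*log2(0.201) = 1.532353; -0.338*log2(0.799) = 0.109422. H(P,Q) = 1.532353 + 0.109422 = 1.6418

1.6418 bits


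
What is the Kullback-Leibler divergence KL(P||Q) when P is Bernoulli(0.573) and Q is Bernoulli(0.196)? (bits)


KL = p*log2(p/q) + (1-p)*log2((1-p)/(1-q)) = 0.573*log2(0.573/0.196) + 0.427*log2(0.427/0.804) = 0.497

0.497 bits


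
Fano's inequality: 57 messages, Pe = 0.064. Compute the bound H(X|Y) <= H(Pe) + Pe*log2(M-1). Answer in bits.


H(Pe) = -Pe*log2(Pe) - (1-Pe)*log2(1-Pe) = -0.064*log2(0.064) - 0.936*log2(0.936) = 0.253810 + 0.089313 = 0.3431. Pe*log2(M-1) = 0.064*log2(56) = 0.371671. Bound = H(Pe) + Pe*log2(M-1) = 0.253810 + 0.089313 + 0.371671 = 0.7148

0.7148 bits


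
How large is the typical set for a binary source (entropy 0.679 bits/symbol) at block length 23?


log2|A_typical| = nH = 23 * 0.679 = 15.617, so |A_typical| ~ 2^15.617 = 5.026e+04

5.026e+04


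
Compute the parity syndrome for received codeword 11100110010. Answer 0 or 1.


Syndrome = XOR of all bits = 1 XOR 1 XOR 1 XOR 0 XOR 0 XOR 1 XOR 1 XOR 0 XOR 0 XOR 1 XOR 0 = 0

0


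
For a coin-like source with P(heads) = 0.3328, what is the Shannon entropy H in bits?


H = -p*log2(p) - (1-p)*log2(1-p). -0.3328*log2(0.3328) = 0.528244; -0.6672*log2(0.6672) = 0.389517. H = 0.528244 + 0.389517 = 0.9178

0.9178 bits


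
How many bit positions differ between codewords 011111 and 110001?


Count differing positions: ^ . ^ ^ ^ . = 4 differences

4


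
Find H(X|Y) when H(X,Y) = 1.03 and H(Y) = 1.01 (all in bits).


H(X|Y) = H(X,Y) - H(Y) = 1.03 - 1.01 = 0.02

0.02 bits


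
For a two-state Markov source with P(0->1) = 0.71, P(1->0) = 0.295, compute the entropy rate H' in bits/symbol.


Stationary distribution: pi_0 = p10/(p01+p10) = 0.2935, pi_1 = 0.7065. Entropy rate H' = pi_0*H(p01) + pi_1*H(p10) = 0.2935*0.8687 + 0.7065*0.8751 = 0.8732

0.8732 bits/symbol


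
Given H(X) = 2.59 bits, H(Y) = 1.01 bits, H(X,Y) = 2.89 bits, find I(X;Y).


I(X;Y) = H(X) + H(Y) - H(X,Y) = 2.59 + 1.01 - 2.89 = 0.71

0.71 bits


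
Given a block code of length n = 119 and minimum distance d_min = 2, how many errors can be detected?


Detection capability = d_min - 1 = 2 - 1 = 1

1 errors


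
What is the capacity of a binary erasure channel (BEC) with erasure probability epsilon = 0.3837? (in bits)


C = 1 - epsilon = 1 - 0.3837 = 0.6163

0.6163 bits


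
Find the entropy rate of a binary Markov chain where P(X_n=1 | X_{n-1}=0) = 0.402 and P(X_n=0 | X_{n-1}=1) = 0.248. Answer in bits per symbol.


Stationary distribution: pi_0 = p10/(p01+p10) = 0.3815, pi_1 = 0.6185. Entropy rate H' = pi_0*H(p01) + pi_1*H(p10) = 0.3815*0.9721 + 0.6185*0.8081 = 0.8707

0.8707 bits/symbol


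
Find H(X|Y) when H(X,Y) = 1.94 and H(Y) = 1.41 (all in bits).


H(X|Y) = H(X,Y) - H(Y) = 1.94 - 1.41 = 0.53

0.53 bits


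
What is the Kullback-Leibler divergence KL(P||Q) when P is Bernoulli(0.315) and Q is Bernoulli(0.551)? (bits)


KL = p*log2(p/q) + (1-p)*log2((1-p)/(1-q)) = 0.315*log2(0.315/0.551) + 0.685*log2(0.685/0.449) = 0.1633

0.1633 bits


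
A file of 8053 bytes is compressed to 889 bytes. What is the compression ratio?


Ratio = original / compressed = 8053 / 889 = 9.0585

9.0585


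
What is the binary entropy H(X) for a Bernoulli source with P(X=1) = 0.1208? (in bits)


H = -p*log2(p) - (1-p)*log2(1-p). -0.1208*log2(0.1208) = 0.368356; -0.8792*log2(0.8792) = 0.163300. H = 0.368356 + 0.163300 = 0.5317

0.5317 bits


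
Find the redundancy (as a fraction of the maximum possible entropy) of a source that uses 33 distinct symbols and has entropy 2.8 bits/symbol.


H_max = log2(K) = log2(33) = 5.0444 bits/symbol. Redundancy = 1 - H/H_max = 1 - 2.8/5.0444 = 1 - 0.5551 = 0.4449

0.4449


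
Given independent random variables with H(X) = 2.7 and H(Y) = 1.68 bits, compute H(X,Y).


For independent variables, H(X,Y) = H(X) + H(Y) = 2.7 + 1.68 = 4.38

4.38 bits


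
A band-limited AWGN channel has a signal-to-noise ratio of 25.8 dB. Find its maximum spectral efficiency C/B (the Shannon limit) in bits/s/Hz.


SNR_linear = 10^(25.8/10) = 380.1894; C/B = log2(1 + SNR_linear) = log2(1 + 380.1894) = 8.5744

8.5744 bits/s/Hz


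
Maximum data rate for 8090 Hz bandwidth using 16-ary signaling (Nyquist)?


Rate = 2 * B * log2(M) = 2 * 8090 * 4.0 = 64720.0

64720.0 bps


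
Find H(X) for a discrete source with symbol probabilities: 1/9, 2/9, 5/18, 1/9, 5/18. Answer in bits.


H = -sum(p_i * log2(p_i)). Terms: -(1/9)*log2(1/9) = 0.352214; -(2/9)*log2(2/9) = 0.482206; -(5/18)*log2(5/18) = 0.513332; -(1/9)*log2(1/9) = 0.352214; -(5/18)*log2(5/18) = 0.513332. H = 0.352214 + 0.482206 + 0.513332 + 0.352214 + 0.513332 = 2.2133

2.2133 bits


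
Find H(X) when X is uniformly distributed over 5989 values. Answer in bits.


H = log2(n) = log2(5989) = 12.5481

12.5481 bits


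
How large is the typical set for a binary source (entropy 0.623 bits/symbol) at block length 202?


log2|A_typical| = nH = 202 * 0.623 = 125.846, so |A_typical| ~ 2^125.846 = 7.646e+37

7.646e+37


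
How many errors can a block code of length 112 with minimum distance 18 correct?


Correction capability = floor((d-1)/2) = floor((18-1)/2) = 8

8 errors


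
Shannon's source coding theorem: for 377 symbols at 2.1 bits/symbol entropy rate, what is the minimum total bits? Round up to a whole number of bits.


Minimum bits >= n * H = 377 * 2.1 = 791.7, rounded up to a whole number of bits = 792

792 bits


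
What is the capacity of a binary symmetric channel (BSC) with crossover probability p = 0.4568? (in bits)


H(p) = -p*log2(p) - (1-p)*log2(1-p) = -0.4568*log2(0.4568) - 0.5432*log2(0.5432) = 0.516351 + 0.478258 = 0.9946. C = 1 - H(p) = 1 - 0.9946 = 0.0054

0.0054 bits


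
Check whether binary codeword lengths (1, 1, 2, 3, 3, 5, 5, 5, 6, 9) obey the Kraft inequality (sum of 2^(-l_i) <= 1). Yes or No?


Kraft sum = sum(2^(-l_i)) = 1.6113, need <= 1. Result: violated (a binary prefix-free code with these lengths cannot exist)

No


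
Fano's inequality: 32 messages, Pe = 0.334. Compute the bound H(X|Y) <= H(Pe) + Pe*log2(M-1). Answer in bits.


H(Pe) = -Pe*log2(Pe) - (1-Pe)*log2(1-Pe) = -0.334*log2(0.334) - 0.666*log2(0.666) = 0.528415 + 0.390546 = 0.919. Pe*log2(M-1) = 0.334*log2(31) = 1.654702. Bound = H(Pe) + Pe*log2(M-1) = 0.528415 + 0.390546 + 1.654702 = 2.5737

2.5737 bits


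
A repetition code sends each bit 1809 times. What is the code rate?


Rate = k/n = 1/1809

1/1809


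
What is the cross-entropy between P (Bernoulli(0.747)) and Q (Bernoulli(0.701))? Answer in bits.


H(P,Q) = -p*log2(q) - (1-p)*log2(1-q). -0.747*log2(0.701) = 0.382848; -0.253*log2(0.299) = 0.440671. H(P,Q) = 0.382848 + 0.440671 = 0.8235

0.8235 bits


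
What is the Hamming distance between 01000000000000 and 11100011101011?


Count differing positions: ^ . ^ . . . ^ ^ ^ . ^ . ^ ^ = 8 differences

8


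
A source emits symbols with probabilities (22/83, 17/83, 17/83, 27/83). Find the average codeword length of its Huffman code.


Huffman construction (repeatedly merge the two least-probable nodes; each merge adds 1 bit to every symbol beneath it): 17/83 + 17/83 = 34/83; 22/83 + 27/83 = 49/83; 34/83 + 49/83 = 1. Resulting codeword lengths (in the order the probabilities were given): (2, 2, 2, 2). L_avg = sum(p_i * l_i) = 22/83*2 + 17/83*2 + 17/83*2 + 27/83*2 = 2

2.0 bits


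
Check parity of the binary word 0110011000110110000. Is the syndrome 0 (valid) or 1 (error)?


Syndrome = XOR of all bits = 0 XOR 1 XOR 1 XOR 0 XOR 0 XOR 1 XOR 1 XOR 0 XOR 0 XOR 0 XOR 1 XOR 1 XOR 0 XOR 1 XOR 1 XOR 0 XOR 0 XOR 0 XOR 0 = 0

0


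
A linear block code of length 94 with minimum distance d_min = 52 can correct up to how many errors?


Correction capability = floor((d-1)/2) = floor((52-1)/2) = 25

25 errors


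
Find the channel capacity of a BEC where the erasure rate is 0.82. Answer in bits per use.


C = 1 - epsilon = 1 - 0.82 = 0.18

0.18 bits
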